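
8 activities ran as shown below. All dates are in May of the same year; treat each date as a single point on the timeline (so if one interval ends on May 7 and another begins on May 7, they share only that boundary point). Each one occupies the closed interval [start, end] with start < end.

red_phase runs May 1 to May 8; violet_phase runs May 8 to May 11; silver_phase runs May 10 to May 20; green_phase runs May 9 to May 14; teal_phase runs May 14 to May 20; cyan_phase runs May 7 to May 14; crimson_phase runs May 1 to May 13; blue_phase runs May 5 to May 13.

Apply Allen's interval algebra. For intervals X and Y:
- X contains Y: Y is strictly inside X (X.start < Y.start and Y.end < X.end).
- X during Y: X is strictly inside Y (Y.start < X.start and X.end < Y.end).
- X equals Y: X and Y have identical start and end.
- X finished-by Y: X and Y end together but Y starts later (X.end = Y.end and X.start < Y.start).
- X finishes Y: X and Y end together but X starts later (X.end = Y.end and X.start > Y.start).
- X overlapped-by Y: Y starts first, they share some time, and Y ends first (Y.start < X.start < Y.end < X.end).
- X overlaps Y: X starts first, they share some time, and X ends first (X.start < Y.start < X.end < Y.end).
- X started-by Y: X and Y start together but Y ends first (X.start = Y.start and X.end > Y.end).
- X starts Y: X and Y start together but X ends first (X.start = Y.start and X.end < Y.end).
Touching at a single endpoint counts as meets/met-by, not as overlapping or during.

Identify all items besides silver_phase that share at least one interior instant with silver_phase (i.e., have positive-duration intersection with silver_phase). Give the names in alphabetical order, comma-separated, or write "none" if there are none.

Target silver_phase = [May 10, May 20].
blue_phase [May 5, May 13] → overlaps → yes.
crimson_phase [May 1, May 13] → overlaps → yes.
cyan_phase [May 7, May 14] → overlaps → yes.
green_phase [May 9, May 14] → overlaps → yes.
red_phase [May 1, May 8] → before → no.
teal_phase [May 14, May 20] → finishes → yes.
violet_phase [May 8, May 11] → overlaps → yes.
Result: blue_phase, crimson_phase, cyan_phase, green_phase, teal_phase, violet_phase.

blue_phase, crimson_phase, cyan_phase, green_phase, teal_phase, violet_phase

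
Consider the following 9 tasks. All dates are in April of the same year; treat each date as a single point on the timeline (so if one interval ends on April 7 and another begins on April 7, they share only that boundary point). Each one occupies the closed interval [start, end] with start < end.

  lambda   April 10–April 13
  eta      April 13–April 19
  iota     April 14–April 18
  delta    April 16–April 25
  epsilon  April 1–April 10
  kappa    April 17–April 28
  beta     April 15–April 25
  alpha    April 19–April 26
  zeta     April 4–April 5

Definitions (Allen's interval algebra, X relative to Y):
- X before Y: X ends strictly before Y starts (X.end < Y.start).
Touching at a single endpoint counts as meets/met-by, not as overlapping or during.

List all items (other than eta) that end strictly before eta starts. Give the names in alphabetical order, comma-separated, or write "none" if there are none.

Target eta = [April 13, April 19].
alpha [April 19, April 26] → met-by → no.
beta [April 15, April 25] → overlapped-by → no.
delta [April 16, April 25] → overlapped-by → no.
epsilon [April 1, April 10] → before → yes.
iota [April 14, April 18] → during → no.
kappa [April 17, April 28] → overlapped-by → no.
lambda [April 10, April 13] → meets → no.
zeta [April 4, April 5] → before → yes.
Result: epsilon, zeta.

epsilon, zeta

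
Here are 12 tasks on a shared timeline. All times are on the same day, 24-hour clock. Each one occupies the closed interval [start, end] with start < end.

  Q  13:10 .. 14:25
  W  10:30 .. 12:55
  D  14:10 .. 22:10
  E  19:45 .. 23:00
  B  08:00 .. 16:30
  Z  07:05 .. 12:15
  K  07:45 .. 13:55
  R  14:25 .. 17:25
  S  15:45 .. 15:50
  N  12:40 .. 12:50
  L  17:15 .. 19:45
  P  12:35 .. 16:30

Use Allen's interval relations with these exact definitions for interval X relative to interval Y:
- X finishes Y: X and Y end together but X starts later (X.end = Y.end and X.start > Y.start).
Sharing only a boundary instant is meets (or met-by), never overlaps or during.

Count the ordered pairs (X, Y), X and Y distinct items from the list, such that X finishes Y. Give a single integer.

Checking all 132 ordered pairs for relation 'finishes'; matching pairs in alphabetical order:
(P, B): P finishes B ✓
Count: 1.

1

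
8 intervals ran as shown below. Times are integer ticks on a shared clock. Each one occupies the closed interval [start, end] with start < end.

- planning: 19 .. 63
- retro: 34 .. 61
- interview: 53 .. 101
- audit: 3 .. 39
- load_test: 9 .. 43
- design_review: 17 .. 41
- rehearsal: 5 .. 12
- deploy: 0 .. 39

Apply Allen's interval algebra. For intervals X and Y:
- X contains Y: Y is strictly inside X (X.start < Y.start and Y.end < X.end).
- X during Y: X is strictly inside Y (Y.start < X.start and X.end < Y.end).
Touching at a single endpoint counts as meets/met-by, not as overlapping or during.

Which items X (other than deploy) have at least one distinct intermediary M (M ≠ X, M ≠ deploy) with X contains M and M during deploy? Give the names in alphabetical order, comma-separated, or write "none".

Target deploy = [0, 39].
Intermediaries M with M during deploy: rehearsal.
Via rehearsal — items with X contains rehearsal: audit.
Union: audit.

audit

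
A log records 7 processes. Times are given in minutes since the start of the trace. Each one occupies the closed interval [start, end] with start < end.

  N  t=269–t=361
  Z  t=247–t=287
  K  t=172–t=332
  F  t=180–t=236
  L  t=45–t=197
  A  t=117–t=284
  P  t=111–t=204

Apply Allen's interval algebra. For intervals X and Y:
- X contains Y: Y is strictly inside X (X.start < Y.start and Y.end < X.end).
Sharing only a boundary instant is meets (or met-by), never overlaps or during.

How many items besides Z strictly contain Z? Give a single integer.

Target Z = [t=247, t=287].
A [t=117, t=284] → overlaps → no.
F [t=180, t=236] → before → no.
K [t=172, t=332] → contains → counts.
L [t=45, t=197] → before → no.
N [t=269, t=361] → overlapped-by → no.
P [t=111, t=204] → before → no.
Total: 1.

1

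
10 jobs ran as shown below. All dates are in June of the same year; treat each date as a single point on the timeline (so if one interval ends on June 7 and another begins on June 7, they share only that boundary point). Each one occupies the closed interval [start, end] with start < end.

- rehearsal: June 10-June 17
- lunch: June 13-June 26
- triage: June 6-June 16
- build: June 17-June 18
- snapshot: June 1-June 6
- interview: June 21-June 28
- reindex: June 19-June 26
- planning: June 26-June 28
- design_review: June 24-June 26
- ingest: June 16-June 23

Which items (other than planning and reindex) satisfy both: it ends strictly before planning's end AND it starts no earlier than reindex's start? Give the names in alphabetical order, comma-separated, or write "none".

design_review

Conditions: its end is strictly before planning's end (X.end < June 28) AND its start is no earlier than reindex's start (X.start >= June 19).
build: end June 18 < June 28? ✓; start June 17 >= June 19? ✗ → no.
design_review: end June 26 < June 28? ✓; start June 24 >= June 19? ✓ → yes.
ingest: end June 23 < June 28? ✓; start June 16 >= June 19? ✗ → no.
interview: end June 28 < June 28? ✗; start June 21 >= June 19? ✓ → no.
lunch: end June 26 < June 28? ✓; start June 13 >= June 19? ✗ → no.
rehearsal: end June 17 < June 28? ✓; start June 10 >= June 19? ✗ → no.
snapshot: end June 6 < June 28? ✓; start June 1 >= June 19? ✗ → no.
triage: end June 16 < June 28? ✓; start June 6 >= June 19? ✗ → no.
Result: design_review.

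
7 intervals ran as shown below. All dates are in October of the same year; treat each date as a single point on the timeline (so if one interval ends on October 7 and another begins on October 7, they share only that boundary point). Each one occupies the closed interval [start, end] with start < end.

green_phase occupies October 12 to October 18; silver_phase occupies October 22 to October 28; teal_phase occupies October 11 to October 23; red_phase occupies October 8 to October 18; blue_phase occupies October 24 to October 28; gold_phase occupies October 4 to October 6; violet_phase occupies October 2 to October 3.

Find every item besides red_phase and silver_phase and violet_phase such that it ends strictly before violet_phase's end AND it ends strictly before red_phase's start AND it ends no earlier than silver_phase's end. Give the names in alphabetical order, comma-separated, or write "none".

none

Conditions: its end is strictly before violet_phase's end (X.end < October 3) AND its end is strictly before red_phase's start (X.end < October 8) AND its end is no earlier than silver_phase's end (X.end >= October 28).
blue_phase: end October 28 < October 3? ✗; end October 28 < October 8? ✗; end October 28 >= October 28? ✓ → no.
gold_phase: end October 6 < October 3? ✗; end October 6 < October 8? ✓; end October 6 >= October 28? ✗ → no.
green_phase: end October 18 < October 3? ✗; end October 18 < October 8? ✗; end October 18 >= October 28? ✗ → no.
teal_phase: end October 23 < October 3? ✗; end October 23 < October 8? ✗; end October 23 >= October 28? ✗ → no.
Result: none.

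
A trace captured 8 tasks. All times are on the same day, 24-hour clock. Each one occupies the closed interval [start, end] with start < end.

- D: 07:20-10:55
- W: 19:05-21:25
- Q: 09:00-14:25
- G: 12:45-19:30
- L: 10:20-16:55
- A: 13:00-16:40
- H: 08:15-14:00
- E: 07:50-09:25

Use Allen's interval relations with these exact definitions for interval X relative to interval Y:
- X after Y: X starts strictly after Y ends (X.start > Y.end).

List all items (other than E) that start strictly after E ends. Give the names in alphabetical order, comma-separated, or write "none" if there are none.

Target E = [07:50, 09:25].
A [13:00, 16:40] → after → yes.
D [07:20, 10:55] → contains → no.
G [12:45, 19:30] → after → yes.
H [08:15, 14:00] → overlapped-by → no.
L [10:20, 16:55] → after → yes.
Q [09:00, 14:25] → overlapped-by → no.
W [19:05, 21:25] → after → yes.
Result: A, G, L, W.

A, G, L, W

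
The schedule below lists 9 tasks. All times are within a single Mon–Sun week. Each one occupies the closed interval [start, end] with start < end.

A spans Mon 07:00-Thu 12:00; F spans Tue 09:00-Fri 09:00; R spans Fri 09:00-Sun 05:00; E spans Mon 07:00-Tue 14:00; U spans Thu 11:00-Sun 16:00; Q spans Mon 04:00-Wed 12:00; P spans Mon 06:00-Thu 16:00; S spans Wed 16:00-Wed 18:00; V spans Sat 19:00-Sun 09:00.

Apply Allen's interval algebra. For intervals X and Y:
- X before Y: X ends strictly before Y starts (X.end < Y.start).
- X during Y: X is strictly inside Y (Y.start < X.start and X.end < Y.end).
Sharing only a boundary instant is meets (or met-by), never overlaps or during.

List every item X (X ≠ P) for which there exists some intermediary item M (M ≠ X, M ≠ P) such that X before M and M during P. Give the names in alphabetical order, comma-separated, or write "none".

Target P = [Mon 06:00, Thu 16:00].
Intermediaries M with M during P: A, E, S.
Via A — items with X before A: none.
Via E — items with X before E: none.
Via S — items with X before S: E, Q.
Union: E, Q.

E, Q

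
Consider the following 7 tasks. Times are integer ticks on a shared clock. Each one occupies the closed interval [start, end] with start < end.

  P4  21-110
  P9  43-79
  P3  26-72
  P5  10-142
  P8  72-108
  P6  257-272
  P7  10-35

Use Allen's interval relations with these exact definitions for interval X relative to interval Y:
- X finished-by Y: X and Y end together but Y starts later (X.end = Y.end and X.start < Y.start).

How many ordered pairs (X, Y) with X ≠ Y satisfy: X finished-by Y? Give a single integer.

0

Checking all 42 ordered pairs for relation 'finished-by'; matching pairs in alphabetical order:
No pair satisfies it.
Count: 0.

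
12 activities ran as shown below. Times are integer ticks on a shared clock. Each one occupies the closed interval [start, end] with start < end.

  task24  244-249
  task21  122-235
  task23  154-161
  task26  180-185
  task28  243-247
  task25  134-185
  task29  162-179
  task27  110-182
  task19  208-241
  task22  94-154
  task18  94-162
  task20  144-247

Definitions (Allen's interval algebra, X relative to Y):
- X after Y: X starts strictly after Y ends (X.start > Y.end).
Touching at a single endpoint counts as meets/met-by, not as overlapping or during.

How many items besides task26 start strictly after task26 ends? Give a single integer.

Target task26 = [180, 185].
task18 [94, 162] → before → no.
task19 [208, 241] → after → counts.
task20 [144, 247] → contains → no.
task21 [122, 235] → contains → no.
task22 [94, 154] → before → no.
task23 [154, 161] → before → no.
task24 [244, 249] → after → counts.
task25 [134, 185] → finished-by → no.
task27 [110, 182] → overlaps → no.
task28 [243, 247] → after → counts.
task29 [162, 179] → before → no.
Total: 3.

3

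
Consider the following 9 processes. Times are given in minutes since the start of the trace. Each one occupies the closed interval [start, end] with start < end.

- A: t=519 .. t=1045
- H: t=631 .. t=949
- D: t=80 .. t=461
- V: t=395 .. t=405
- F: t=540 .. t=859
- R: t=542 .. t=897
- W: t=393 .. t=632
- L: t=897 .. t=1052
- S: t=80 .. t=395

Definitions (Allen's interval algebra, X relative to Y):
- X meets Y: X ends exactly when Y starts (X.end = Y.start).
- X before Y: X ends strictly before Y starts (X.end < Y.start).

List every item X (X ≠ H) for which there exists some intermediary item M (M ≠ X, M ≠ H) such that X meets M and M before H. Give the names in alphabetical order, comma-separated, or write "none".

S

Target H = [t=631, t=949].
Intermediaries M with M before H: D, S, V.
Via D — items with X meets D: none.
Via S — items with X meets S: none.
Via V — items with X meets V: S.
Union: S.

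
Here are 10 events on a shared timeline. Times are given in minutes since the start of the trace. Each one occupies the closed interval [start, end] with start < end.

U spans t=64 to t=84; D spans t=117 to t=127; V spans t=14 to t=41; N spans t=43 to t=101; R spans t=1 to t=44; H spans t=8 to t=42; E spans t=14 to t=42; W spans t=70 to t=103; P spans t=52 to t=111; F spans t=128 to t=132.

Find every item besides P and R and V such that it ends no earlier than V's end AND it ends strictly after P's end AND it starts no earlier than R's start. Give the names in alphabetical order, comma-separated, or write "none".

Conditions: its end is no earlier than V's end (X.end >= t=41) AND its end is strictly after P's end (X.end > t=111) AND its start is no earlier than R's start (X.start >= t=1).
D: end t=127 >= t=41? ✓; end t=127 > t=111? ✓; start t=117 >= t=1? ✓ → yes.
E: end t=42 >= t=41? ✓; end t=42 > t=111? ✗; start t=14 >= t=1? ✓ → no.
F: end t=132 >= t=41? ✓; end t=132 > t=111? ✓; start t=128 >= t=1? ✓ → yes.
H: end t=42 >= t=41? ✓; end t=42 > t=111? ✗; start t=8 >= t=1? ✓ → no.
N: end t=101 >= t=41? ✓; end t=101 > t=111? ✗; start t=43 >= t=1? ✓ → no.
U: end t=84 >= t=41? ✓; end t=84 > t=111? ✗; start t=64 >= t=1? ✓ → no.
W: end t=103 >= t=41? ✓; end t=103 > t=111? ✗; start t=70 >= t=1? ✓ → no.
Result: D, F.

D, F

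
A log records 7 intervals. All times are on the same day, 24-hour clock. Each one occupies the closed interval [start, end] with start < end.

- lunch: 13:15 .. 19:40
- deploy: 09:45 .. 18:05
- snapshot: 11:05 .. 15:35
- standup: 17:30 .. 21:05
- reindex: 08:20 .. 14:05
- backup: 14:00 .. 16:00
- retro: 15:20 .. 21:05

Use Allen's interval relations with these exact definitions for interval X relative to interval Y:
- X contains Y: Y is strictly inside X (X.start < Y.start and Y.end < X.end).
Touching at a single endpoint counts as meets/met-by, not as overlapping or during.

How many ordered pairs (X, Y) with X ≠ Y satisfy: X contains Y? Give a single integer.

3

Checking all 42 ordered pairs for relation 'contains'; matching pairs in alphabetical order:
(deploy, backup): deploy contains backup ✓
(deploy, snapshot): deploy contains snapshot ✓
(lunch, backup): lunch contains backup ✓
Count: 3.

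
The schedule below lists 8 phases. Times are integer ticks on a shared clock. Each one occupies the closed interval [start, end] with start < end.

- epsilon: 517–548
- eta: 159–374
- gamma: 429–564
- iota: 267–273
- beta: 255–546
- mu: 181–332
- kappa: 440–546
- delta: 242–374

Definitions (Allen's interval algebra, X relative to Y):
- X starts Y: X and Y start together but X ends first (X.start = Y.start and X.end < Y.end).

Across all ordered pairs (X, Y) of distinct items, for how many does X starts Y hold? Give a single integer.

0

Checking all 56 ordered pairs for relation 'starts'; matching pairs in alphabetical order:
No pair satisfies it.
Count: 0.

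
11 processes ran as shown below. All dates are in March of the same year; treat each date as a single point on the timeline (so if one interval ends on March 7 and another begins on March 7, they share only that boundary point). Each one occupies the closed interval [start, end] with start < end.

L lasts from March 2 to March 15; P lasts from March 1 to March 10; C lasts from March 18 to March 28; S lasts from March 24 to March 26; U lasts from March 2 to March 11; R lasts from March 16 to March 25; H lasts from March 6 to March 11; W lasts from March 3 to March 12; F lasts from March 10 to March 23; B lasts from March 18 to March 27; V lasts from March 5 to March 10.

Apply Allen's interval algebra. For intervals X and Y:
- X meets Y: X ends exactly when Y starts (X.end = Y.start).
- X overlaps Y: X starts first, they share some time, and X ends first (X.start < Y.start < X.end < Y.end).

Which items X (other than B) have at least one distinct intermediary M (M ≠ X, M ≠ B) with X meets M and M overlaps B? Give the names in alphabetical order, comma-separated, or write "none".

Target B = [March 18, March 27].
Intermediaries M with M overlaps B: F, R.
Via F — items with X meets F: P, V.
Via R — items with X meets R: none.
Union: P, V.

P, V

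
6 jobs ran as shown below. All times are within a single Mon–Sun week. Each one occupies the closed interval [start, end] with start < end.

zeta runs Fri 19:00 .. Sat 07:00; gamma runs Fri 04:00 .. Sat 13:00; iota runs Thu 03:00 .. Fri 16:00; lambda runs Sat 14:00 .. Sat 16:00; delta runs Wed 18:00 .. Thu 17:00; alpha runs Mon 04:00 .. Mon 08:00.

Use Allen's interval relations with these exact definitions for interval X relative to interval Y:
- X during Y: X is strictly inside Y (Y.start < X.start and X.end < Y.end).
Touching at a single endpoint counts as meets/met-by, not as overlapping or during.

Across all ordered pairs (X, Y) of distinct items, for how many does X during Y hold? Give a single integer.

Checking all 30 ordered pairs for relation 'during'; matching pairs in alphabetical order:
(zeta, gamma): zeta during gamma ✓
Count: 1.

1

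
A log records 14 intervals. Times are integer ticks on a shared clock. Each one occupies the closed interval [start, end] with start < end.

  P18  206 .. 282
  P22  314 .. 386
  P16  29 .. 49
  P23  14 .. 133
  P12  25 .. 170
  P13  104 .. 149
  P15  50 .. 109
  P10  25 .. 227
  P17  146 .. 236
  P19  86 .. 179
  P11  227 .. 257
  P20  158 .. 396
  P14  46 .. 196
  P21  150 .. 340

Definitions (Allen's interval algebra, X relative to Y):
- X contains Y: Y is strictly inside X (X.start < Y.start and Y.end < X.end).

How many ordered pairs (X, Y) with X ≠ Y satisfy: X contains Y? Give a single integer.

Checking all 182 ordered pairs for relation 'contains'; matching pairs in alphabetical order:
(P10, P13): P10 contains P13 ✓
(P10, P14): P10 contains P14 ✓
(P10, P15): P10 contains P15 ✓
(P10, P16): P10 contains P16 ✓
(P10, P19): P10 contains P19 ✓
(P12, P13): P12 contains P13 ✓
(P12, P15): P12 contains P15 ✓
(P12, P16): P12 contains P16 ✓
(P14, P13): P14 contains P13 ✓
(P14, P15): P14 contains P15 ✓
(P14, P19): P14 contains P19 ✓
(P18, P11): P18 contains P11 ✓
(P19, P13): P19 contains P13 ✓
(P20, P11): P20 contains P11 ✓
(P20, P18): P20 contains P18 ✓
(P20, P22): P20 contains P22 ✓
(P21, P11): P21 contains P11 ✓
(P21, P18): P21 contains P18 ✓
(P23, P15): P23 contains P15 ✓
(P23, P16): P23 contains P16 ✓
Count: 20.

20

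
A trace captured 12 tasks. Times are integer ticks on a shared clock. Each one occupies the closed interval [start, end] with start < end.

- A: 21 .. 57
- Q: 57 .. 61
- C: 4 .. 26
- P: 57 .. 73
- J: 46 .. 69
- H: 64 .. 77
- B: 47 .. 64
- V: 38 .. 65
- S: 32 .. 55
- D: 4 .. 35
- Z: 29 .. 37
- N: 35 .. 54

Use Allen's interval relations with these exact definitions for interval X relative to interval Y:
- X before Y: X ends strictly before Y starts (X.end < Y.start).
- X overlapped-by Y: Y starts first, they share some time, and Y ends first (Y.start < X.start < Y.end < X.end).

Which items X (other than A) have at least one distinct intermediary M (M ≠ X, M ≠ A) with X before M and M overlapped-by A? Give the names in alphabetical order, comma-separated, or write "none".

C, D, Z

Target A = [21, 57].
Intermediaries M with M overlapped-by A: B, J, V.
Via B — items with X before B: C, D, Z.
Via J — items with X before J: C, D, Z.
Via V — items with X before V: C, D, Z.
Union: C, D, Z.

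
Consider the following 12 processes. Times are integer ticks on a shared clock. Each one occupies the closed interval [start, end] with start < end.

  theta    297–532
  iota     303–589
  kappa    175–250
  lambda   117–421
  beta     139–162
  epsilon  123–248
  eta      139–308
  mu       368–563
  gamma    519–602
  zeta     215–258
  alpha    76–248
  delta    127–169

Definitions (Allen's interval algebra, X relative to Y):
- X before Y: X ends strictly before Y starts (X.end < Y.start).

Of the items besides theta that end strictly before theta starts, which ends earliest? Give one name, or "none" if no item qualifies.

Target theta = [297, 532].
alpha [76, 248] → before → candidate.
beta [139, 162] → before → candidate.
delta [127, 169] → before → candidate.
epsilon [123, 248] → before → candidate.
eta [139, 308] → overlaps → excluded.
gamma [519, 602] → overlapped-by → excluded.
iota [303, 589] → overlapped-by → excluded.
kappa [175, 250] → before → candidate.
lambda [117, 421] → overlaps → excluded.
mu [368, 563] → overlapped-by → excluded.
zeta [215, 258] → before → candidate.
Among candidates, earliest end is 162 → beta.

beta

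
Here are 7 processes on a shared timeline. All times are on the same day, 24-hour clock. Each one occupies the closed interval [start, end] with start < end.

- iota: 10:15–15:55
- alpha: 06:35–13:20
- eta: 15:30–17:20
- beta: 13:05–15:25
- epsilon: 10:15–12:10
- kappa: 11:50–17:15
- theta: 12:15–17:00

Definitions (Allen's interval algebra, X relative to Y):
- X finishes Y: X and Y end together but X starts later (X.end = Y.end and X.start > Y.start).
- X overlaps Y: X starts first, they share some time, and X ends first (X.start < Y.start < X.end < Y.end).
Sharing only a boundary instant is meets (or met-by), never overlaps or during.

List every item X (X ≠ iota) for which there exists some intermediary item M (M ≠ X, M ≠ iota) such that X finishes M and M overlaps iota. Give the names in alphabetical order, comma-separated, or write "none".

Target iota = [10:15, 15:55].
Intermediaries M with M overlaps iota: alpha.
Via alpha — items with X finishes alpha: none.
Union: none.

none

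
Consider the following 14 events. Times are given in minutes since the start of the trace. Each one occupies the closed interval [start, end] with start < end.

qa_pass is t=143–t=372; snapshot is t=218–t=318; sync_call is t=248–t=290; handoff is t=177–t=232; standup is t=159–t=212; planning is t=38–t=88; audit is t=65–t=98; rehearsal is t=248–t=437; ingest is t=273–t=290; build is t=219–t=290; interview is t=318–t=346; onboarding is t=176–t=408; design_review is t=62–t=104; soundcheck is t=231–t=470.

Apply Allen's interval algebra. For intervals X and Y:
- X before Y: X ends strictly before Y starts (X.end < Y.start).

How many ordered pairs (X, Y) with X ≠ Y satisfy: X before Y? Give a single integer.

Checking all 182 ordered pairs for relation 'before'; matching pairs in alphabetical order:
(audit, build): audit before build ✓
(audit, handoff): audit before handoff ✓
(audit, ingest): audit before ingest ✓
(audit, interview): audit before interview ✓
(audit, onboarding): audit before onboarding ✓
(audit, qa_pass): audit before qa_pass ✓
(audit, rehearsal): audit before rehearsal ✓
(audit, snapshot): audit before snapshot ✓
(audit, soundcheck): audit before soundcheck ✓
(audit, standup): audit before standup ✓
(audit, sync_call): audit before sync_call ✓
(build, interview): build before interview ✓
(design_review, build): design_review before build ✓
(design_review, handoff): design_review before handoff ✓
(design_review, ingest): design_review before ingest ✓
(design_review, interview): design_review before interview ✓
(design_review, onboarding): design_review before onboarding ✓
(design_review, qa_pass): design_review before qa_pass ✓
(design_review, rehearsal): design_review before rehearsal ✓
(design_review, snapshot): design_review before snapshot ✓
(design_review, soundcheck): design_review before soundcheck ✓
(design_review, standup): design_review before standup ✓
(design_review, sync_call): design_review before sync_call ✓
(handoff, ingest): handoff before ingest ✓
... plus 23 further pairs not listed.
Count: 47.

47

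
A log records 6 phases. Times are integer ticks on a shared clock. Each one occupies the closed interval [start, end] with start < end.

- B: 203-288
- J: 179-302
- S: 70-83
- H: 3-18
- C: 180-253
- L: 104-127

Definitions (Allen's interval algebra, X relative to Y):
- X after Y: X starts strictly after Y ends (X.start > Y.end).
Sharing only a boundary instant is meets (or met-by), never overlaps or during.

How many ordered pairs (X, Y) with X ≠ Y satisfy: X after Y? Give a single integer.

Checking all 30 ordered pairs for relation 'after'; matching pairs in alphabetical order:
(B, H): B after H ✓
(B, L): B after L ✓
(B, S): B after S ✓
(C, H): C after H ✓
(C, L): C after L ✓
(C, S): C after S ✓
(J, H): J after H ✓
(J, L): J after L ✓
(J, S): J after S ✓
(L, H): L after H ✓
(L, S): L after S ✓
(S, H): S after H ✓
Count: 12.

12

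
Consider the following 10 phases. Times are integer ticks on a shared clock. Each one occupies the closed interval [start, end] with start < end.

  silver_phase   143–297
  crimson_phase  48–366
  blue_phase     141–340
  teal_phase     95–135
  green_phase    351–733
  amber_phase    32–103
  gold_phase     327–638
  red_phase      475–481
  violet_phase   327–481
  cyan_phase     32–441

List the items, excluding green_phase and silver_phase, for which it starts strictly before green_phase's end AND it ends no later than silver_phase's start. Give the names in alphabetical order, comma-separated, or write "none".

Conditions: its start is strictly before green_phase's end (X.start < 733) AND its end is no later than silver_phase's start (X.end <= 143).
amber_phase: start 32 < 733? ✓; end 103 <= 143? ✓ → yes.
blue_phase: start 141 < 733? ✓; end 340 <= 143? ✗ → no.
crimson_phase: start 48 < 733? ✓; end 366 <= 143? ✗ → no.
cyan_phase: start 32 < 733? ✓; end 441 <= 143? ✗ → no.
gold_phase: start 327 < 733? ✓; end 638 <= 143? ✗ → no.
red_phase: start 475 < 733? ✓; end 481 <= 143? ✗ → no.
teal_phase: start 95 < 733? ✓; end 135 <= 143? ✓ → yes.
violet_phase: start 327 < 733? ✓; end 481 <= 143? ✗ → no.
Result: amber_phase, teal_phase.

amber_phase, teal_phase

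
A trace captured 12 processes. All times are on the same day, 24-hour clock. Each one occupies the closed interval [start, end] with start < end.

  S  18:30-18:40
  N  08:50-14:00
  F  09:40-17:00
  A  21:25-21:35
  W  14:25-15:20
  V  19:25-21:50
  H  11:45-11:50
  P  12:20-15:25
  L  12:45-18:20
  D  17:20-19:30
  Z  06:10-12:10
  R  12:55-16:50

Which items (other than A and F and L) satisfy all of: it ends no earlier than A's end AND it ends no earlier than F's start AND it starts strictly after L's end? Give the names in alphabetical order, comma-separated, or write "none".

V

Conditions: its end is no earlier than A's end (X.end >= 21:35) AND its end is no earlier than F's start (X.end >= 09:40) AND its start is strictly after L's end (X.start > 18:20).
D: end 19:30 >= 21:35? ✗; end 19:30 >= 09:40? ✓; start 17:20 > 18:20? ✗ → no.
H: end 11:50 >= 21:35? ✗; end 11:50 >= 09:40? ✓; start 11:45 > 18:20? ✗ → no.
N: end 14:00 >= 21:35? ✗; end 14:00 >= 09:40? ✓; start 08:50 > 18:20? ✗ → no.
P: end 15:25 >= 21:35? ✗; end 15:25 >= 09:40? ✓; start 12:20 > 18:20? ✗ → no.
R: end 16:50 >= 21:35? ✗; end 16:50 >= 09:40? ✓; start 12:55 > 18:20? ✗ → no.
S: end 18:40 >= 21:35? ✗; end 18:40 >= 09:40? ✓; start 18:30 > 18:20? ✓ → no.
V: end 21:50 >= 21:35? ✓; end 21:50 >= 09:40? ✓; start 19:25 > 18:20? ✓ → yes.
W: end 15:20 >= 21:35? ✗; end 15:20 >= 09:40? ✓; start 14:25 > 18:20? ✗ → no.
Z: end 12:10 >= 21:35? ✗; end 12:10 >= 09:40? ✓; start 06:10 > 18:20? ✗ → no.
Result: V.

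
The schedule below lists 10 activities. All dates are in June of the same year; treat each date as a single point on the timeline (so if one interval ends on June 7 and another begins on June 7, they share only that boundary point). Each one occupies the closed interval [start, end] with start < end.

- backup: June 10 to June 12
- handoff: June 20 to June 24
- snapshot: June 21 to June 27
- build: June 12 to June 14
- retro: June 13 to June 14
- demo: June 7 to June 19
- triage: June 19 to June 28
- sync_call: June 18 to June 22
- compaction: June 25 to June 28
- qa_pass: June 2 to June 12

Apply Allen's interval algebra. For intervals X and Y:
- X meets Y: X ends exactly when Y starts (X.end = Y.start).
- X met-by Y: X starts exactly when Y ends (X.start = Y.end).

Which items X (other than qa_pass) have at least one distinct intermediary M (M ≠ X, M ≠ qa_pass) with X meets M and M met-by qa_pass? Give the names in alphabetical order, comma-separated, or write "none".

Target qa_pass = [June 2, June 12].
Intermediaries M with M met-by qa_pass: build.
Via build — items with X meets build: backup.
Union: backup.

backup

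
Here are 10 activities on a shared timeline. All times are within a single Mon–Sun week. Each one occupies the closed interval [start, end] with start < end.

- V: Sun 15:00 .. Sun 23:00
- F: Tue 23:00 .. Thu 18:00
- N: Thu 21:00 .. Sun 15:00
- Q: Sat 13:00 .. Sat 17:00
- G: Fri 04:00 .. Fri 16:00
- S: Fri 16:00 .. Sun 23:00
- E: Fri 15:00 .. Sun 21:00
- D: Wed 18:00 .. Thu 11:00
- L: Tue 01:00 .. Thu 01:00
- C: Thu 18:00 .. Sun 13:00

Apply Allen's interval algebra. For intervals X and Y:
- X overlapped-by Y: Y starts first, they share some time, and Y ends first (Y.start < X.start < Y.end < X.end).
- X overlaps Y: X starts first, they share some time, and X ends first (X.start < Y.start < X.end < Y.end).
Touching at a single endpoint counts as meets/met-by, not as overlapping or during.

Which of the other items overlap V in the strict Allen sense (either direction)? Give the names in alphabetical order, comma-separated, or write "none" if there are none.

E

Target V = [Sun 15:00, Sun 23:00].
C [Thu 18:00, Sun 13:00] → before → no.
D [Wed 18:00, Thu 11:00] → before → no.
E [Fri 15:00, Sun 21:00] → overlaps → yes.
F [Tue 23:00, Thu 18:00] → before → no.
G [Fri 04:00, Fri 16:00] → before → no.
L [Tue 01:00, Thu 01:00] → before → no.
N [Thu 21:00, Sun 15:00] → meets → no.
Q [Sat 13:00, Sat 17:00] → before → no.
S [Fri 16:00, Sun 23:00] → finished-by → no.
Result: E.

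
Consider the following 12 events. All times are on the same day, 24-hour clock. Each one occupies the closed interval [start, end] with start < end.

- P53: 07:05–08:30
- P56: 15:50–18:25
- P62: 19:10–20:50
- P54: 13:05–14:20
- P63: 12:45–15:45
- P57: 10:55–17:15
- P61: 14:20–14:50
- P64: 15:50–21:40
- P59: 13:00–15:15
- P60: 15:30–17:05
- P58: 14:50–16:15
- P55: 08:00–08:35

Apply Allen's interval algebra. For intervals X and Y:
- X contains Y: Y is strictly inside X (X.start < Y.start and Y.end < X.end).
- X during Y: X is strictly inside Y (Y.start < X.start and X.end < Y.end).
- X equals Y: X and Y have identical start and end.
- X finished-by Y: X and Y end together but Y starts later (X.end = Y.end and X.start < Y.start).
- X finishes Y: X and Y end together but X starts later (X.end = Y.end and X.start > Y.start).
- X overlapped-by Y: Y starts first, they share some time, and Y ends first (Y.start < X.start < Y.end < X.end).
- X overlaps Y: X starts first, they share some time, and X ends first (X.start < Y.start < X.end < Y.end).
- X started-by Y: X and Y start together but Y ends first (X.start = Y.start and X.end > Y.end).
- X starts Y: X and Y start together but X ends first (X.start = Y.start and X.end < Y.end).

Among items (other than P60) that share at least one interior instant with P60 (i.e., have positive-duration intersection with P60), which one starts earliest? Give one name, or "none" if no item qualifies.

P57

Target P60 = [15:30, 17:05].
P53 [07:05, 08:30] → before → excluded.
P54 [13:05, 14:20] → before → excluded.
P55 [08:00, 08:35] → before → excluded.
P56 [15:50, 18:25] → overlapped-by → candidate.
P57 [10:55, 17:15] → contains → candidate.
P58 [14:50, 16:15] → overlaps → candidate.
P59 [13:00, 15:15] → before → excluded.
P61 [14:20, 14:50] → before → excluded.
P62 [19:10, 20:50] → after → excluded.
P63 [12:45, 15:45] → overlaps → candidate.
P64 [15:50, 21:40] → overlapped-by → candidate.
Among candidates, earliest start is 10:55 → P57.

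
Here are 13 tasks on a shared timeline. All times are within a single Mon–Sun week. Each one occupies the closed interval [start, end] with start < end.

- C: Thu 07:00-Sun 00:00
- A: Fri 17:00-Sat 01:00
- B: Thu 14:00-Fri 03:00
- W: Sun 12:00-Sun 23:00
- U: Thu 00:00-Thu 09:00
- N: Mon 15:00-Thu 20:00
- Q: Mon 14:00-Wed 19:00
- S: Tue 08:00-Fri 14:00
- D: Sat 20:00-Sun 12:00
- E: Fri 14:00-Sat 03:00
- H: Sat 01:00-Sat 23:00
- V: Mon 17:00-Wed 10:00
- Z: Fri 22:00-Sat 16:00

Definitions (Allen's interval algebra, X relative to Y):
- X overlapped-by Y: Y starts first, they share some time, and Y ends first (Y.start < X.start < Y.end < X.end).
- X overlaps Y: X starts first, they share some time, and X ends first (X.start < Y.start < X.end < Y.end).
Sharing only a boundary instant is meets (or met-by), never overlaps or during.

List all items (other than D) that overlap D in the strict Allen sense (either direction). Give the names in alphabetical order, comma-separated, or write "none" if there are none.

Target D = [Sat 20:00, Sun 12:00].
A [Fri 17:00, Sat 01:00] → before → no.
B [Thu 14:00, Fri 03:00] → before → no.
C [Thu 07:00, Sun 00:00] → overlaps → yes.
E [Fri 14:00, Sat 03:00] → before → no.
H [Sat 01:00, Sat 23:00] → overlaps → yes.
N [Mon 15:00, Thu 20:00] → before → no.
Q [Mon 14:00, Wed 19:00] → before → no.
S [Tue 08:00, Fri 14:00] → before → no.
U [Thu 00:00, Thu 09:00] → before → no.
V [Mon 17:00, Wed 10:00] → before → no.
W [Sun 12:00, Sun 23:00] → met-by → no.
Z [Fri 22:00, Sat 16:00] → before → no.
Result: C, H.

C, H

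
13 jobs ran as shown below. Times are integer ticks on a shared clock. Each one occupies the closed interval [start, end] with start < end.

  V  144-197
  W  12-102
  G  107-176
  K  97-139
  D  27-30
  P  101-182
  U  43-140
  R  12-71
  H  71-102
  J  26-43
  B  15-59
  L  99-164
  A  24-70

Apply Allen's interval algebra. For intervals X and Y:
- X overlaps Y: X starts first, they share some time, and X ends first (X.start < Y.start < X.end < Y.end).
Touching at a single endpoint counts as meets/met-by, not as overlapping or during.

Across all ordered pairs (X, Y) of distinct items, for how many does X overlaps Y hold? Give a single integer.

22

Checking all 156 ordered pairs for relation 'overlaps'; matching pairs in alphabetical order:
(A, U): A overlaps U ✓
(B, A): B overlaps A ✓
(B, U): B overlaps U ✓
(G, V): G overlaps V ✓
(H, K): H overlaps K ✓
(H, L): H overlaps L ✓
(H, P): H overlaps P ✓
(K, G): K overlaps G ✓
(K, L): K overlaps L ✓
(K, P): K overlaps P ✓
(L, G): L overlaps G ✓
(L, P): L overlaps P ✓
(L, V): L overlaps V ✓
(P, V): P overlaps V ✓
(R, U): R overlaps U ✓
(U, G): U overlaps G ✓
(U, L): U overlaps L ✓
(U, P): U overlaps P ✓
(W, K): W overlaps K ✓
(W, L): W overlaps L ✓
(W, P): W overlaps P ✓
(W, U): W overlaps U ✓
Count: 22.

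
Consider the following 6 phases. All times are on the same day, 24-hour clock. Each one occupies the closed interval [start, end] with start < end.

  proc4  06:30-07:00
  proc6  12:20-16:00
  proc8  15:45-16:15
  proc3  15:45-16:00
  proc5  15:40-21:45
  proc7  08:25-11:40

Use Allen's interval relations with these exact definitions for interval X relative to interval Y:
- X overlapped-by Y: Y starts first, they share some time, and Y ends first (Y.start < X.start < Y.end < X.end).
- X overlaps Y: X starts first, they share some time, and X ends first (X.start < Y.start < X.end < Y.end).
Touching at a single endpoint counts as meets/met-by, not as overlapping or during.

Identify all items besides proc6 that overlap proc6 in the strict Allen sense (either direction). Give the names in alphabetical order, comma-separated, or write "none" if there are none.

Target proc6 = [12:20, 16:00].
proc3 [15:45, 16:00] → finishes → no.
proc4 [06:30, 07:00] → before → no.
proc5 [15:40, 21:45] → overlapped-by → yes.
proc7 [08:25, 11:40] → before → no.
proc8 [15:45, 16:15] → overlapped-by → yes.
Result: proc5, proc8.

proc5, proc8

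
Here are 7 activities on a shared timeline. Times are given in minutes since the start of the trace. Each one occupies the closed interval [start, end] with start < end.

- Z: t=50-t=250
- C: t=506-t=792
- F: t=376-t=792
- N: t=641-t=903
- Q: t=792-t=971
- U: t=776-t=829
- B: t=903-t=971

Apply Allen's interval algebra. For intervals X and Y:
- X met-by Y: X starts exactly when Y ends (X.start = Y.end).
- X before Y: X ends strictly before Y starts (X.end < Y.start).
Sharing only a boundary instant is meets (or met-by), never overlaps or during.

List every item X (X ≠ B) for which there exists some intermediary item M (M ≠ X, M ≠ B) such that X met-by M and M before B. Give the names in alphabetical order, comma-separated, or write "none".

Target B = [t=903, t=971].
Intermediaries M with M before B: C, F, U, Z.
Via C — items with X met-by C: Q.
Via F — items with X met-by F: Q.
Via U — items with X met-by U: none.
Via Z — items with X met-by Z: none.
Union: Q.

Q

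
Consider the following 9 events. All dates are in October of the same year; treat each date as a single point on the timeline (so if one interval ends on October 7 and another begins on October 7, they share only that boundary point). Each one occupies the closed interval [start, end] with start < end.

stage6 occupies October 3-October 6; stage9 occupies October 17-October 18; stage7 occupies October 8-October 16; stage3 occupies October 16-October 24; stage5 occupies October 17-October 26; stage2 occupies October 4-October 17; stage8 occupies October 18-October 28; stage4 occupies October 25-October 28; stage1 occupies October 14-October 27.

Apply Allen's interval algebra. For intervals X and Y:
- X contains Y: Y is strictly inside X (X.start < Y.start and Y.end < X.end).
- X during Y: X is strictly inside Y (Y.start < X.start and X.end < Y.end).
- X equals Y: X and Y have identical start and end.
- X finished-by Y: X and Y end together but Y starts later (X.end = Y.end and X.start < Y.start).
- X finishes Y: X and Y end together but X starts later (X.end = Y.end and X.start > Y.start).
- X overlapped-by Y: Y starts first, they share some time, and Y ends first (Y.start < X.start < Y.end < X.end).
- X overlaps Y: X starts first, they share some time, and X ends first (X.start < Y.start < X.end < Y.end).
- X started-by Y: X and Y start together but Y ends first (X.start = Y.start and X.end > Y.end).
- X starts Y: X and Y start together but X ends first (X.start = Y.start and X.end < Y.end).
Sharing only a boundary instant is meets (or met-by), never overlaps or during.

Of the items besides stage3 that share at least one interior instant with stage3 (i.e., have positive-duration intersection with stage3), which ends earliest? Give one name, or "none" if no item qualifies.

stage2

Target stage3 = [October 16, October 24].
stage1 [October 14, October 27] → contains → candidate.
stage2 [October 4, October 17] → overlaps → candidate.
stage4 [October 25, October 28] → after → excluded.
stage5 [October 17, October 26] → overlapped-by → candidate.
stage6 [October 3, October 6] → before → excluded.
stage7 [October 8, October 16] → meets → excluded.
stage8 [October 18, October 28] → overlapped-by → candidate.
stage9 [October 17, October 18] → during → candidate.
Among candidates, earliest end is October 17 → stage2.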